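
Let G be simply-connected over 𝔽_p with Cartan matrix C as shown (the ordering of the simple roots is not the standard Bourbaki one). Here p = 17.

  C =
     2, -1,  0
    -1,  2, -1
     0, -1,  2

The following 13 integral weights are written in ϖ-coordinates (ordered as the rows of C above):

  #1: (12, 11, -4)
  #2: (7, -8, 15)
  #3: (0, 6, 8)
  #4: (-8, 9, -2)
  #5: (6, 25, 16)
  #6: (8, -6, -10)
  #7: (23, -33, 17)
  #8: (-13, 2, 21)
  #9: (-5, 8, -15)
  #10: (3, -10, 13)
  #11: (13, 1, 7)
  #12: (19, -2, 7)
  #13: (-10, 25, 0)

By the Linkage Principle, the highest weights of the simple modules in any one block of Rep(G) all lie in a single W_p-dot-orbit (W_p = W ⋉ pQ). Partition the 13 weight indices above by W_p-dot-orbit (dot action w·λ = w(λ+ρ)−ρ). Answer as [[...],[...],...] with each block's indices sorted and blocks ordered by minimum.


Root system A_3: the 3×3 matrix C matches after relabeling.

Alcove-folded reps (p=17, 13 weights, presented ϖ-order):

  [1] (5, 4, 5) · [2] (1, 7, 9) · [3] (1, 7, 9) · [4] (7, 2, 1) · [5] (1, 7, 9) · [6] (5, 4, 5) · [7] (7, 2, 1) · [8] (5, 4, 5) · [9] (5, 4, 5) · [10] (5, 4, 5) · [11] (7, 2, 1) · [12] (7, 2, 1) · [13] (1, 7, 9)

These 13 weights hit 3 W_17-dot-orbits; sizes (5, 4, 4):

[[1, 6, 8, 9, 10], [2, 3, 5, 13], [4, 7, 11, 12]]


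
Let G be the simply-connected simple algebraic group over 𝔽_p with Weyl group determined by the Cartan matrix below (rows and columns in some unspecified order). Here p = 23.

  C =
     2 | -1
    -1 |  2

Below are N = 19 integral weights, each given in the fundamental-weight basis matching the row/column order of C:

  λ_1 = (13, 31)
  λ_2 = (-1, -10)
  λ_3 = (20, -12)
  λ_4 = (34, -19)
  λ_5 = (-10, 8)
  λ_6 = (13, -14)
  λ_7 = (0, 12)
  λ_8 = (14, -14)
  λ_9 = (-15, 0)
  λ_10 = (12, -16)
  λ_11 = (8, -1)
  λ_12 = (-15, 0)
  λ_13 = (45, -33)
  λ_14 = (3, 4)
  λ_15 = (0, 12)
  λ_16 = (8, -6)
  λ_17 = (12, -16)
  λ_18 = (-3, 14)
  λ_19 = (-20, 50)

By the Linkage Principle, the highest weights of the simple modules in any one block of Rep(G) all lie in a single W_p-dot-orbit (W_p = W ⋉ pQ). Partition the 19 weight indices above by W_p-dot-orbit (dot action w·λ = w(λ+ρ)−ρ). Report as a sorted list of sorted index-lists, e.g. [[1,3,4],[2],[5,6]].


Dynkin diagram of C (from the 2 off-diagonal −1 entries): A_2.

W_23-reps of the 19 weights in Ā_23 (same 2-coord order as C):

  [1] (9, 0);  [2] (9, 0);  [3] (10, 11);  [4] (5, 6);  [5] (9, 0);  [6] (1, 13);  [7] (1, 13);  [8] (2, 13);  [9] (1, 13);  [10] (2, 13);  [11] (9, 0);  [12] (1, 13);  [13] (9, 0);  [14] (4, 5);  [15] (1, 13);  [16] (4, 5);  [17] (2, 13);  [18] (2, 13);  [19] (4, 5)

6 distinct reps among the 19 weights ⇒ 6 W_23-linkage classes:

[[1, 2, 5, 11, 13], [3], [4], [6, 7, 9, 12, 15], [8, 10, 17, 18], [14, 16, 19]]


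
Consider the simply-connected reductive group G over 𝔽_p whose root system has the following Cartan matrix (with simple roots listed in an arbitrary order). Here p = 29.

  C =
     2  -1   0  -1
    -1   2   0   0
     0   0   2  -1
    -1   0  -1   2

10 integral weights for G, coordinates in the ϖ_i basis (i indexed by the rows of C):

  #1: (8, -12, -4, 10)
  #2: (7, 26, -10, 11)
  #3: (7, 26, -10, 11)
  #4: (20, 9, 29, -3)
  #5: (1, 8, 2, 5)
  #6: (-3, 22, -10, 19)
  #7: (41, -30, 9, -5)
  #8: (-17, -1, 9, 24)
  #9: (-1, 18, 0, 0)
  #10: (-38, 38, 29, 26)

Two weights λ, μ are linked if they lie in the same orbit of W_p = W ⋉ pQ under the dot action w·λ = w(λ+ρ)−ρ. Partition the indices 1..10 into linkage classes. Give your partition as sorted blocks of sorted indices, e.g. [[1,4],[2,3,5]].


Dynkin diagram of C (from the 6 off-diagonal −1 entries): A_4.

λ_j+ρ reflected into Ā_29 (⟨·,θ^∨⟩≤29); 4-tuples as given:

    [1] (2, 9, 3, 6)
    [2] (2, 9, 3, 6)
    [3] (2, 9, 3, 6)
    [4] (0, 19, 1, 1)
    [5] (2, 9, 3, 6)
    [6] (2, 9, 3, 6)
    [7] (0, 10, 4, 9)
    [8] (0, 10, 4, 9)
    [9] (0, 19, 1, 1)
    [10] (0, 19, 1, 1)

The 10 indices split into 3 linkage classes (same alcove rep ⇔ same W_29-dot-orbit):

[[1, 2, 3, 5, 6], [4, 9, 10], [7, 8]]


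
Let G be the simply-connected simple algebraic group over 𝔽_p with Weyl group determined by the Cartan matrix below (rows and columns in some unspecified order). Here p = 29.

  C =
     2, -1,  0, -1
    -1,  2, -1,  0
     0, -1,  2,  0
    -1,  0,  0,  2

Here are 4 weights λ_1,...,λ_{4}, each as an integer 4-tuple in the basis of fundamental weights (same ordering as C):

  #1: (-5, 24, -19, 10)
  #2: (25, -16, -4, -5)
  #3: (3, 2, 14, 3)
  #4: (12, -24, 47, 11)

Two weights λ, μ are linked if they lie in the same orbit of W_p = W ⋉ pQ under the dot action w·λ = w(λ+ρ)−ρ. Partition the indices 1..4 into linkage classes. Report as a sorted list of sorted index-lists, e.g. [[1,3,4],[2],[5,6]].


C ↔ A_4 under row/col permutation; |W(A_4)| = 120.

Alcove-folded reps (p=29, 4 weights, presented ϖ-order):

    1: (4, 3, 15, 4)
    2: (4, 3, 15, 4)
    3: (4, 3, 15, 4)
    4: (9, 4, 4, 10)

Partition of {1..4} into 2 W_29-dot-orbits:

[[1, 2, 3], [4]]


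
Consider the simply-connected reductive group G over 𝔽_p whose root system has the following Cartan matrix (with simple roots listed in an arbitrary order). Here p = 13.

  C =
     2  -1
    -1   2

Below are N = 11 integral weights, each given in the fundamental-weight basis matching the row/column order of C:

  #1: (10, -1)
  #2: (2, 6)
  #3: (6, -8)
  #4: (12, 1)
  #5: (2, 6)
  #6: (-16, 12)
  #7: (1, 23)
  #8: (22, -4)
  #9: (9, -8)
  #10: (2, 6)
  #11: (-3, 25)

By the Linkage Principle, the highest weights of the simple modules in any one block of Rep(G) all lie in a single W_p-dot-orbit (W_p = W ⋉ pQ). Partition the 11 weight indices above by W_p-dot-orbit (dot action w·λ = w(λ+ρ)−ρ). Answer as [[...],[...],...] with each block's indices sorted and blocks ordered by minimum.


C ↔ A_2 under row/col permutation; |W(A_2)| = 6.

Folding the 11 weights λ_j+ρ into Ā_13 (reps in the given 2-coord order):

  [1] (11, 0);  [2] (3, 7);  [3] (0, 7);  [4] (11, 0);  [5] (3, 7);  [6] (11, 0);  [7] (11, 0);  [8] (3, 7);  [9] (3, 7);  [10] (3, 7);  [11] (11, 0)

Grouping the 11 weights by Ā_13-representative: 3 linkage classes.

[[1, 4, 6, 7, 11], [2, 5, 8, 9, 10], [3]]


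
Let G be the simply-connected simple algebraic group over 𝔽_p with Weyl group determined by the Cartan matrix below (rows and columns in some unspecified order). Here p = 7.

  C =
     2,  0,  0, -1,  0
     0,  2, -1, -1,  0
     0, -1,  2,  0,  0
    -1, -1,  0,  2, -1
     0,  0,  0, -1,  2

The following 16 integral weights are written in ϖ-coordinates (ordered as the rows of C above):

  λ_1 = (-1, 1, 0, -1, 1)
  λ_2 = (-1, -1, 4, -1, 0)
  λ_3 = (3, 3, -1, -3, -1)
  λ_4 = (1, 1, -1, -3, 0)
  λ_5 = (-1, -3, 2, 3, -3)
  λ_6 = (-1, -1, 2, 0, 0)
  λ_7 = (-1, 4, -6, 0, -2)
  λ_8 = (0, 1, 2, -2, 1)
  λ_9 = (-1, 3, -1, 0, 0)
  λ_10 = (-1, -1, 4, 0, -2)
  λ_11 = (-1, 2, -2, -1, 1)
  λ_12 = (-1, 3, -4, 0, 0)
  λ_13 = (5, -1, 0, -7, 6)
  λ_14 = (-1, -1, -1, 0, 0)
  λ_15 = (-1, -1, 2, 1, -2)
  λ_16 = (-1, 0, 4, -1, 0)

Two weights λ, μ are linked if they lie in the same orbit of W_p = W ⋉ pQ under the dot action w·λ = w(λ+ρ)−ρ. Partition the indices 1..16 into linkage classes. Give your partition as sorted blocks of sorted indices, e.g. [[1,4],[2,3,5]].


Cartan matrix: type D_5 (|W|=1920); un-permuting the 5 rows.

Ā_7 reps of the 16 weights (D_5, coords as presented):

  λ_1 → (0, 2, 1, 0, 2)
  λ_2 → (0, 0, 5, 0, 1)
  λ_3 → (2, 1, 0, 0, 2)
  λ_4 → (0, 0, 0, 1, 1)
  λ_5 → (0, 2, 1, 0, 2)
  λ_6 → (0, 0, 3, 1, 1)
  λ_7 → (0, 0, 5, 0, 1)
  λ_8 → (0, 0, 3, 1, 1)
  λ_9 → (0, 0, 0, 1, 1)
  λ_10 → (0, 0, 5, 0, 1)
  λ_11 → (0, 2, 1, 0, 2)
  λ_12 → (0, 0, 3, 1, 1)
  λ_13 → (0, 0, 5, 0, 1)
  λ_14 → (0, 0, 0, 1, 1)
  λ_15 → (0, 0, 3, 1, 1)
  λ_16 → (0, 0, 5, 0, 1)

5 distinct reps among the 16 weights ⇒ 5 W_7-linkage classes:

[[1, 5, 11], [2, 7, 10, 13, 16], [3], [4, 9, 14], [6, 8, 12, 15]]


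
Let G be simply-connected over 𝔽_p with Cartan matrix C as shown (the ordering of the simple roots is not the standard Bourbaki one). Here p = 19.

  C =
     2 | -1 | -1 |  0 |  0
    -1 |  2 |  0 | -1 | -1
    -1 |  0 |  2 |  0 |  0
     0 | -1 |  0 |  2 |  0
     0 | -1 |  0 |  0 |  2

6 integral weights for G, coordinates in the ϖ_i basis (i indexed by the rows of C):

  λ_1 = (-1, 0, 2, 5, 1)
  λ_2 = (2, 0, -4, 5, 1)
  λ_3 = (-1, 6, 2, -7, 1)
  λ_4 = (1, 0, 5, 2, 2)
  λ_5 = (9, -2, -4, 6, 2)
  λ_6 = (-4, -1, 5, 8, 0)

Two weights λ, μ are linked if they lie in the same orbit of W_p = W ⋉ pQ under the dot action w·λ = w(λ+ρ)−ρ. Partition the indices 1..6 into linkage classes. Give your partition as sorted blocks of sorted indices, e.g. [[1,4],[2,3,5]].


Cartan matrix: type D_5 (|W|=1920); un-permuting the 5 rows.

Alcove-folded reps (p=19, 6 weights, presented ϖ-order):

    λ_1+ρ ↦ (0, 1, 3, 6, 2)
    λ_2+ρ ↦ (0, 1, 3, 6, 2)
    λ_3+ρ ↦ (0, 1, 3, 6, 2)
    λ_4+ρ ↦ (2, 1, 6, 3, 3)
    λ_5+ρ ↦ (0, 1, 3, 6, 2)
    λ_6+ρ ↦ (0, 1, 3, 6, 2)

These 6 weights hit 2 W_19-dot-orbits; sizes (5, 1):

[[1, 2, 3, 5, 6], [4]]


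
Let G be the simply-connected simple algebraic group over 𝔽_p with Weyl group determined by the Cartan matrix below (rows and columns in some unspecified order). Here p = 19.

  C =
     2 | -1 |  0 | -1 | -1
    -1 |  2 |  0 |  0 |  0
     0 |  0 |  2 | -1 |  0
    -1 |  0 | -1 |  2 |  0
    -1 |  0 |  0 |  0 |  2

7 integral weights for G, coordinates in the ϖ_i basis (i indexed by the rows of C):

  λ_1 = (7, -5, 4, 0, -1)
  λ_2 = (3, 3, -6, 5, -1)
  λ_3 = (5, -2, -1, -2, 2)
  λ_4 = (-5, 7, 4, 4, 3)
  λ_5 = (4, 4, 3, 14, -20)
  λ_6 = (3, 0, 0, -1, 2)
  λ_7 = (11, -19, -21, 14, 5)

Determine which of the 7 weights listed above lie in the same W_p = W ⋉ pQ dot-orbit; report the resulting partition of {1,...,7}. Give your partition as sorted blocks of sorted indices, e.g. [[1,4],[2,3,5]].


Dynkin diagram of C (from the 8 off-diagonal −1 entries): D_5.

W_19-reps of the 7 weights in Ā_19 (same 5-coord order as C):

    [1] (4, 4, 5, 1, 0)
    [2] (4, 4, 5, 1, 0)
    [3] (4, 1, 1, 0, 3)
    [4] (4, 4, 5, 1, 0)
    [5] (4, 4, 5, 1, 0)
    [6] (4, 1, 1, 0, 3)
    [7] (4, 1, 1, 0, 3)

Linkage partition of the 7 weights (2 classes, p=19):

[[1, 2, 4, 5], [3, 6, 7]]


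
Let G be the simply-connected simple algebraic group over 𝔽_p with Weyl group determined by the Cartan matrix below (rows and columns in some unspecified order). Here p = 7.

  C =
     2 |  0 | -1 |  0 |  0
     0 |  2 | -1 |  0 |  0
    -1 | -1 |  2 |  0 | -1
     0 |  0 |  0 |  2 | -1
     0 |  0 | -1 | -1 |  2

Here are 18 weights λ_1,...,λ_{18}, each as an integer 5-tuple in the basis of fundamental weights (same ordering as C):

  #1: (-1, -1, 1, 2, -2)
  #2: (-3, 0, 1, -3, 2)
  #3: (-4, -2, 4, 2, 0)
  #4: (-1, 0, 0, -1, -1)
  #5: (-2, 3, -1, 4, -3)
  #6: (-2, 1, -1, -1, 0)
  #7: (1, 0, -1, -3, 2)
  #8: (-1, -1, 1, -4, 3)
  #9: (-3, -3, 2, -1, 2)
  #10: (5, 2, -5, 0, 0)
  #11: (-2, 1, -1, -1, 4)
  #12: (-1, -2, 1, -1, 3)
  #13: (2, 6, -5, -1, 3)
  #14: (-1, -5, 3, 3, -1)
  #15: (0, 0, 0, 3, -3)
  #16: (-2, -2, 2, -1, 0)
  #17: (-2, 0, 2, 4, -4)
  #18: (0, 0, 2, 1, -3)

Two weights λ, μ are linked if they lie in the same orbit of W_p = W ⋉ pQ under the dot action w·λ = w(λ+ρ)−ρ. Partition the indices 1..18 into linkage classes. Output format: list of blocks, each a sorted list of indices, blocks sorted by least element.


Dynkin diagram of C (from the 8 off-diagonal −1 entries): D_5.

Alcove-folded reps (p=7, 18 weights, presented ϖ-order):

  1: (0, 0, 1, 2, 1) · 2: (2, 1, 0, 2, 1) · 3: (1, 1, 1, 0, 1) · 4: (0, 1, 1, 0, 0) · 5: (2, 1, 0, 2, 1) · 6: (0, 1, 1, 0, 0) · 7: (2, 1, 0, 2, 1) · 8: (0, 0, 1, 2, 1) · 9: (1, 1, 1, 0, 1) · 10: (2, 1, 0, 2, 1) · 11: (0, 1, 1, 0, 0) · 12: (0, 1, 1, 0, 0) · 13: (1, 3, 0, 3, 0) · 14: (1, 3, 0, 3, 0) · 15: (0, 0, 1, 2, 1) · 16: (1, 1, 1, 0, 1) · 17: (0, 0, 1, 2, 1) · 18: (1, 1, 1, 0, 1)

These 18 weights hit 5 W_7-dot-orbits; sizes (4, 4, 4, 4, 2):

[[1, 8, 15, 17], [2, 5, 7, 10], [3, 9, 16, 18], [4, 6, 11, 12], [13, 14]]


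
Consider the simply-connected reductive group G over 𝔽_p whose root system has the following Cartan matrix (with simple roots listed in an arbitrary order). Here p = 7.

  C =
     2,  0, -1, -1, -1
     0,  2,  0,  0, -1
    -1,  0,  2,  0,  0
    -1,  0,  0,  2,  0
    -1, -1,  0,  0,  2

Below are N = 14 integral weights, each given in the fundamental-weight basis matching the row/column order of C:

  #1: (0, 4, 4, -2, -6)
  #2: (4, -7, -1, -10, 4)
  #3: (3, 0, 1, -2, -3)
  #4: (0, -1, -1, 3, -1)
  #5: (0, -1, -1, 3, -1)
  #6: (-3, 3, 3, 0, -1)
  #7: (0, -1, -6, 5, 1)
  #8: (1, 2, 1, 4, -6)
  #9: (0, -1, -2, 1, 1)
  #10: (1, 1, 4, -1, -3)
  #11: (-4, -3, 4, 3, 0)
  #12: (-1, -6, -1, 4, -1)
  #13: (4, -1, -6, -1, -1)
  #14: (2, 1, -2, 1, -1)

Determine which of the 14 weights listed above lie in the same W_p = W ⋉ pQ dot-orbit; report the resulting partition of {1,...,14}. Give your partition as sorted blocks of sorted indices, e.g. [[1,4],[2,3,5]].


Type D_5, rank 5, |W|=1920; reorder rows/cols to standard.

Alcove-folded reps (p=7, 14 weights, presented ϖ-order):

  [1] (1, 0, 0, 4, 0) · [2] (1, 2, 1, 0, 1) · [3] (1, 1, 2, 1, 0) · [4] (1, 0, 0, 4, 0) · [5] (1, 0, 0, 4, 0) · [6] (1, 2, 1, 0, 1) · [7] (0, 0, 1, 2, 2) · [8] (0, 0, 1, 2, 2) · [9] (0, 0, 1, 2, 2) · [10] (0, 0, 5, 0, 0) · [11] (1, 2, 1, 0, 1) · [12] (0, 0, 5, 0, 0) · [13] (0, 0, 5, 0, 0) · [14] (0, 0, 1, 2, 2)

5 distinct reps among the 14 weights ⇒ 5 W_7-linkage classes:

[[1, 4, 5], [2, 6, 11], [3], [7, 8, 9, 14], [10, 12, 13]]


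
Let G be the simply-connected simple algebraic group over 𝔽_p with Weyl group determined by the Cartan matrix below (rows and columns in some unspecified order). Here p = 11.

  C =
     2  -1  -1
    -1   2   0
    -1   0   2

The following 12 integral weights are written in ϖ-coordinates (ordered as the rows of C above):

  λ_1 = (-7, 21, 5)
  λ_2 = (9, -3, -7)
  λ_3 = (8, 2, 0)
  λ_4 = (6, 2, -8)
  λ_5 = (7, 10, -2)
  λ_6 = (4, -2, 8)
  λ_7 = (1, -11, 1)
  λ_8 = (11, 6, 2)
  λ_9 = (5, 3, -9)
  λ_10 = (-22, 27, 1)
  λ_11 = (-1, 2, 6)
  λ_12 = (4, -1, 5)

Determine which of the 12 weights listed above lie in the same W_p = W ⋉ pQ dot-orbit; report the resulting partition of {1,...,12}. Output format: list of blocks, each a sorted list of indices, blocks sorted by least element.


Dynkin diagram of C (from the 4 off-diagonal −1 entries): A_3.

Folding the 12 weights λ_j+ρ into Ā_11 (reps in the given 3-coord order):

  λ_1 → (5, 0, 6) · λ_2 → (2, 2, 6) · λ_3 → (8, 1, 1) · λ_4 → (0, 3, 7) · λ_5 → (0, 3, 7) · λ_6 → (2, 2, 6) · λ_7 → (2, 2, 6) · λ_8 → (0, 3, 7) · λ_9 → (2, 2, 6) · λ_10 → (2, 2, 6) · λ_11 → (0, 3, 7) · λ_12 → (5, 0, 6)

4 distinct reps among the 12 weights ⇒ 4 W_11-linkage classes:

[[1, 12], [2, 6, 7, 9, 10], [3], [4, 5, 8, 11]]


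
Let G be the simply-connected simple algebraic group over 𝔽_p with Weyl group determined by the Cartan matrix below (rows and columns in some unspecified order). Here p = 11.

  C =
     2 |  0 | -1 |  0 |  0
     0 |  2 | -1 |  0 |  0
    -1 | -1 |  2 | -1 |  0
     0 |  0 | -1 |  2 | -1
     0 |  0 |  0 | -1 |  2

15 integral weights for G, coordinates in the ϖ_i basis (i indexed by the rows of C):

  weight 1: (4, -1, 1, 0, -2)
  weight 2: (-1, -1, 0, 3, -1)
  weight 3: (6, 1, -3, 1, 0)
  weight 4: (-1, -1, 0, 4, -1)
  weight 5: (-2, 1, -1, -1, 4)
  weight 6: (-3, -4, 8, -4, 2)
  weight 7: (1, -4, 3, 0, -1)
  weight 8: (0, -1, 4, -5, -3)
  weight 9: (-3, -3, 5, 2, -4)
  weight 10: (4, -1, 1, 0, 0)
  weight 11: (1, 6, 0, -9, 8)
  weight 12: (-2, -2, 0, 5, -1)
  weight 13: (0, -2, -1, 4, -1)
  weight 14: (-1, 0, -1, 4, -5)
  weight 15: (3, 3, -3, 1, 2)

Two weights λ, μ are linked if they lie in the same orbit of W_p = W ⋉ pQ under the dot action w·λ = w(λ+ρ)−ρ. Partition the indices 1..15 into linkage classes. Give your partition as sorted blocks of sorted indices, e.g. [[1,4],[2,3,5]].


Type D_5, rank 5, |W|=1920; reorder rows/cols to standard.

Folding the 15 weights λ_j+ρ into Ā_11 (reps in the given 5-coord order):

  1: (5, 0, 2, 0, 1)
  2: (0, 0, 1, 4, 0)
  3: (5, 0, 2, 0, 1)
  4: (0, 0, 1, 4, 0)
  5: (0, 1, 0, 1, 4)
  6: (2, 3, 1, 1, 0)
  7: (2, 3, 1, 1, 0)
  8: (0, 1, 0, 1, 4)
  9: (2, 2, 2, 0, 3)
  10: (5, 0, 2, 0, 1)
  11: (5, 0, 2, 0, 1)
  12: (0, 0, 1, 4, 0)
  13: (0, 0, 1, 4, 0)
  14: (0, 1, 0, 1, 4)
  15: (2, 2, 2, 0, 3)

These 15 weights hit 5 W_11-dot-orbits; sizes (4, 4, 3, 2, 2):

[[1, 3, 10, 11], [2, 4, 12, 13], [5, 8, 14], [6, 7], [9, 15]]


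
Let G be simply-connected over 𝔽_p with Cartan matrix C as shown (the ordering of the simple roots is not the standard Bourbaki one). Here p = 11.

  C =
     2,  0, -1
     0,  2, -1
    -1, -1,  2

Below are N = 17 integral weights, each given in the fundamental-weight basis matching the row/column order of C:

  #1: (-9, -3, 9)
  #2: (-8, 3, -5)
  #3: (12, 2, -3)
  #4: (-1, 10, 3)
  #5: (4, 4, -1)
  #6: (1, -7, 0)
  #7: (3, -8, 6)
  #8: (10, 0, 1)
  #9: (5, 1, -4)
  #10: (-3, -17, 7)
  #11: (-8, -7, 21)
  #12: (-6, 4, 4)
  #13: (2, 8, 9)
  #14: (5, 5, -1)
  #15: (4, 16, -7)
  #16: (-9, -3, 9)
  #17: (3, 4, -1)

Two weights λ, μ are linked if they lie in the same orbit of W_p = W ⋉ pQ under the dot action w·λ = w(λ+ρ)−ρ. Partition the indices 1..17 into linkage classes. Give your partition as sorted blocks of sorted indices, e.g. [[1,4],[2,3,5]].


Dynkin diagram of C (from the 4 off-diagonal −1 entries): A_3.

Each λ_j+ρ reduced to Ā_11; 3-tuples below use C's row order:

  1: (8, 2, 0) · 2: (4, 7, 0) · 3: (8, 2, 0) · 4: (4, 7, 0) · 5: (5, 5, 0) · 6: (3, 1, 2) · 7: (4, 7, 0) · 8: (8, 2, 0) · 9: (3, 1, 2) · 10: (3, 1, 2) · 11: (4, 5, 0) · 12: (5, 5, 0) · 13: (8, 2, 0) · 14: (5, 5, 0) · 15: (5, 5, 0) · 16: (8, 2, 0) · 17: (4, 5, 0)

The 17 indices split into 5 linkage classes (same alcove rep ⇔ same W_11-dot-orbit):

[[1, 3, 8, 13, 16], [2, 4, 7], [5, 12, 14, 15], [6, 9, 10], [11, 17]]


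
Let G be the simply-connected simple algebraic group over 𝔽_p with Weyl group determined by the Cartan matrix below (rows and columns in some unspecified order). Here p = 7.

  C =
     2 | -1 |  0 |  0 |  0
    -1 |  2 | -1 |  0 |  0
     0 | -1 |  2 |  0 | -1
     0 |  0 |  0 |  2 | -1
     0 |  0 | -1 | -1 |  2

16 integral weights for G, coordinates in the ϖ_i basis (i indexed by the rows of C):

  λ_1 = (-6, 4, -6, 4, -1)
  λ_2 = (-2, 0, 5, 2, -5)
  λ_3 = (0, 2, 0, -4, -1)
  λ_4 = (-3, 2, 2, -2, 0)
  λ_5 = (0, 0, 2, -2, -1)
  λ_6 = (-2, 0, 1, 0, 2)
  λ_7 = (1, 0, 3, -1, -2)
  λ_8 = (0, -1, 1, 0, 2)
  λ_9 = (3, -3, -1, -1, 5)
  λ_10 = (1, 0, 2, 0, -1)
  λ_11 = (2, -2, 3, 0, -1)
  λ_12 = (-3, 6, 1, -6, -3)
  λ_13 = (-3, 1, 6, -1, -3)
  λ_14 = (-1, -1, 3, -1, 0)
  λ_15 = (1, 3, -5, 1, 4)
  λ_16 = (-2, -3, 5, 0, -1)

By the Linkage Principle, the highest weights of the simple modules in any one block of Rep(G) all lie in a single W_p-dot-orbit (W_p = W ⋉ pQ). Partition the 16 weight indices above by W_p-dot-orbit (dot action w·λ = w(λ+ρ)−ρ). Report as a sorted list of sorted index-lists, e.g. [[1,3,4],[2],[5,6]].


Dynkin diagram of C (from the 8 off-diagonal −1 entries): A_5.

λ_j+ρ reflected into Ā_7 (⟨·,θ^∨⟩≤7); 5-tuples as given:

    λ_1 → (0, 0, 5, 0, 0)
    λ_2 → (1, 0, 2, 1, 3)
    λ_3 → (1, 1, 2, 0, 1)
    λ_4 → (2, 1, 3, 1, 0)
    λ_5 → (1, 1, 2, 0, 1)
    λ_6 → (1, 0, 2, 1, 3)
    λ_7 → (2, 1, 3, 1, 0)
    λ_8 → (1, 0, 2, 1, 3)
    λ_9 → (1, 0, 2, 1, 3)
    λ_10 → (2, 1, 3, 1, 0)
    λ_11 → (2, 1, 3, 1, 0)
    λ_12 → (0, 0, 5, 0, 0)
    λ_13 → (0, 0, 5, 0, 0)
    λ_14 → (0, 0, 4, 0, 1)
    λ_15 → (0, 0, 4, 0, 1)
    λ_16 → (2, 1, 3, 1, 0)

Grouping the 16 weights by Ā_7-representative: 5 linkage classes.

[[1, 12, 13], [2, 6, 8, 9], [3, 5], [4, 7, 10, 11, 16], [14, 15]]


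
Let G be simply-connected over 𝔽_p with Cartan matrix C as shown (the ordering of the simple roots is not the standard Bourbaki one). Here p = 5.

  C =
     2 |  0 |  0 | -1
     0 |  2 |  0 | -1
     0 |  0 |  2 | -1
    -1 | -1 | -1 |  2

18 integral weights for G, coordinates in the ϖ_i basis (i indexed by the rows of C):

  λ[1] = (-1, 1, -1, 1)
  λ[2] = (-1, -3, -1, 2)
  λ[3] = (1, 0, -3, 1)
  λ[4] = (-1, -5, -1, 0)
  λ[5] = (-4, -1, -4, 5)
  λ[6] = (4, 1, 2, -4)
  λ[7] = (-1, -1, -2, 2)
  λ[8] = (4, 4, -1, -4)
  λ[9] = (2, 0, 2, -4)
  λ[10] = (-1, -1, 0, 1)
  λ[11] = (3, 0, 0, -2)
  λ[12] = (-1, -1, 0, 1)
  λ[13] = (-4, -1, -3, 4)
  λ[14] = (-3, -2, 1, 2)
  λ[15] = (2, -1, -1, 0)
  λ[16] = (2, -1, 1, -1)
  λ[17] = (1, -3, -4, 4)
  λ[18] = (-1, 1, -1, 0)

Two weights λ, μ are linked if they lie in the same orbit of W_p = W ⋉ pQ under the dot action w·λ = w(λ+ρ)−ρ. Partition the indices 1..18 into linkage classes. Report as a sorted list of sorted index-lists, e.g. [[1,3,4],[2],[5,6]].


Cartan matrix: type D_4 (|W|=192); un-permuting the 4 rows.

Folding the 18 weights λ_j+ρ into Ā_5 (reps in the given 4-coord order):

  [1] (0, 2, 0, 1) · [2] (0, 2, 0, 1) · [3] (2, 1, 2, 0) · [4] (0, 2, 0, 1) · [5] (2, 1, 2, 0) · [6] (2, 1, 0, 0) · [7] (0, 0, 1, 2) · [8] (0, 0, 1, 2) · [9] (0, 2, 0, 1) · [10] (0, 0, 1, 2) · [11] (3, 0, 0, 1) · [12] (0, 0, 1, 2) · [13] (3, 0, 2, 0) · [14] (2, 1, 2, 0) · [15] (3, 0, 0, 1) · [16] (3, 0, 2, 0) · [17] (0, 0, 1, 2) · [18] (0, 2, 0, 1)

6 distinct reps among the 18 weights ⇒ 6 W_5-linkage classes:

[[1, 2, 4, 9, 18], [3, 5, 14], [6], [7, 8, 10, 12, 17], [11, 15], [13, 16]]


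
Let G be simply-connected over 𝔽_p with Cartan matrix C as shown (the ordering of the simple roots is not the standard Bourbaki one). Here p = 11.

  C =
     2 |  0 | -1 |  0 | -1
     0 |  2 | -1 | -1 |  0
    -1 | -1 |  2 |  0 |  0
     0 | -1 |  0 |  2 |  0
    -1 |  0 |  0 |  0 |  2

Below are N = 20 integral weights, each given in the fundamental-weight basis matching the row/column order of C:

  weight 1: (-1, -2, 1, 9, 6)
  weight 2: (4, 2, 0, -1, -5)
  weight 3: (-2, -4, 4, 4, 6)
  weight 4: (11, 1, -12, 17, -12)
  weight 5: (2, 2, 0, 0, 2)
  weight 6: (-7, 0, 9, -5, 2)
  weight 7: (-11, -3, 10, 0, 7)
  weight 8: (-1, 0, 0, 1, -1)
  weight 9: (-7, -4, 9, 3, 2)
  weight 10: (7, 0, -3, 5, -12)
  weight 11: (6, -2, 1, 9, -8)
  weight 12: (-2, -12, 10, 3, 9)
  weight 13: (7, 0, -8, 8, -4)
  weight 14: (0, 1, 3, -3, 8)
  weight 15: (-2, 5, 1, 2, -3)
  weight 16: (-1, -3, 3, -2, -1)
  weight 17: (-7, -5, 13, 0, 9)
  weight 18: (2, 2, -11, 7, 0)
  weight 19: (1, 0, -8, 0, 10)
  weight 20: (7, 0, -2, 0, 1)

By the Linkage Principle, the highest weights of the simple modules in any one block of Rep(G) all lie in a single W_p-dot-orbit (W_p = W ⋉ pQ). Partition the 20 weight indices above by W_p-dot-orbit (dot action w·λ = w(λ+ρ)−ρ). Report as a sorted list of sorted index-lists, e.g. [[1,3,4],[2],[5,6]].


A_5 Cartan matrix, 5 simple roots permuted; ρ=(1,1,1,1,1).

W_11-reps of the 20 weights in Ā_11 (same 5-coord order as C):

  λ_1+ρ ↦ (0, 1, 1, 2, 0) · λ_2+ρ ↦ (1, 3, 1, 0, 4) · λ_3+ρ ↦ (1, 3, 1, 0, 4) · λ_4+ρ ↦ (7, 0, 1, 1, 2) · λ_5+ρ ↦ (3, 3, 1, 1, 3) · λ_6+ρ ↦ (3, 3, 1, 1, 3) · λ_7+ρ ↦ (7, 0, 1, 1, 2) · λ_8+ρ ↦ (0, 1, 1, 2, 0) · λ_9+ρ ↦ (3, 3, 1, 1, 3) · λ_10+ρ ↦ (1, 3, 1, 0, 4) · λ_11+ρ ↦ (0, 1, 1, 2, 0) · λ_12+ρ ↦ (0, 1, 1, 2, 0) · λ_13+ρ ↦ (1, 5, 1, 3, 1) · λ_14+ρ ↦ (1, 3, 1, 0, 4) · λ_15+ρ ↦ (1, 5, 1, 3, 1) · λ_16+ρ ↦ (0, 1, 1, 2, 0) · λ_17+ρ ↦ (3, 3, 1, 1, 3) · λ_18+ρ ↦ (3, 3, 1, 1, 3) · λ_19+ρ ↦ (1, 3, 1, 0, 4) · λ_20+ρ ↦ (7, 0, 1, 1, 2)

The 20 indices split into 5 linkage classes (same alcove rep ⇔ same W_11-dot-orbit):

[[1, 8, 11, 12, 16], [2, 3, 10, 14, 19], [4, 7, 20], [5, 6, 9, 17, 18], [13, 15]]


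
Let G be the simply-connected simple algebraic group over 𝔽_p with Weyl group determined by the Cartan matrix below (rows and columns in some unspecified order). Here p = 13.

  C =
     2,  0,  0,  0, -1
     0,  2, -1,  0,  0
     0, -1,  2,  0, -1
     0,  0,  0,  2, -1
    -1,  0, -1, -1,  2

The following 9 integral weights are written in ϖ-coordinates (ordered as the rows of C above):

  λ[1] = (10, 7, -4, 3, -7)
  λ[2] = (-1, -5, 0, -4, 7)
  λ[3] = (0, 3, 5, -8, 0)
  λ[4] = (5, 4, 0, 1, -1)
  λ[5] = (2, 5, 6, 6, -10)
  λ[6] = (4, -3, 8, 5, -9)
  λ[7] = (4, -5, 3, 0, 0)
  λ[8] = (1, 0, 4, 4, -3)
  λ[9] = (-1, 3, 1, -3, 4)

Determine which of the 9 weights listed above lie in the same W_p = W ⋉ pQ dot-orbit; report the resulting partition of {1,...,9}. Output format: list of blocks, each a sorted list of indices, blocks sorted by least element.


C ↔ D_5 under row/col permutation; |W(D_5)| = 1920.

Each λ_j+ρ reduced to Ā_13; 5-tuples below use C's row order:

    1: (0, 1, 2, 3, 2)
    2: (0, 1, 2, 3, 2)
    3: (5, 4, 0, 1, 1)
    4: (5, 4, 0, 1, 1)
    5: (5, 4, 0, 1, 1)
    6: (3, 1, 1, 2, 2)
    7: (5, 4, 0, 1, 1)
    8: (0, 1, 2, 3, 2)
    9: (0, 3, 1, 2, 2)

Linkage partition of the 9 weights (4 classes, p=13):

[[1, 2, 8], [3, 4, 5, 7], [6], [9]]


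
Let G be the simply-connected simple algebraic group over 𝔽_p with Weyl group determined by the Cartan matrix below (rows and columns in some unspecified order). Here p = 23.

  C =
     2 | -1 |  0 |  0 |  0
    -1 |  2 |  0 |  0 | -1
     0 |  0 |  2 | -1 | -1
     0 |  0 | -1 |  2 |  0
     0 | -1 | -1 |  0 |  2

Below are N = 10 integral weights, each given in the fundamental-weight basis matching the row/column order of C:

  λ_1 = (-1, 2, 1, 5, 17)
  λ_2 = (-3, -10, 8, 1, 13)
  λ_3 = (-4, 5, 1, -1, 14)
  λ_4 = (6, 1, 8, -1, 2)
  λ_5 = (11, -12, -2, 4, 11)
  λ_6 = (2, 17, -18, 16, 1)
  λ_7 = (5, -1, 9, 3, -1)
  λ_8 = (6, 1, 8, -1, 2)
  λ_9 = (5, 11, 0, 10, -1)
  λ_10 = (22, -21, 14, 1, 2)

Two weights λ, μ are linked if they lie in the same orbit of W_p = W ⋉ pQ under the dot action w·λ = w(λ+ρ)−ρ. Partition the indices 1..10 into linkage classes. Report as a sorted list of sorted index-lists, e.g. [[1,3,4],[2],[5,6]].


Dynkin diagram of C (from the 8 off-diagonal −1 entries): A_5.

λ_j+ρ reflected into Ā_23 (⟨·,θ^∨⟩≤23); 5-tuples as given:

    λ_1 → (3, 3, 2, 0, 15)
    λ_2 → (7, 2, 9, 0, 3)
    λ_3 → (3, 3, 2, 0, 15)
    λ_4 → (7, 2, 9, 0, 3)
    λ_5 → (1, 11, 1, 4, 0)
    λ_6 → (3, 3, 2, 0, 15)
    λ_7 → (6, 0, 10, 4, 0)
    λ_8 → (7, 2, 9, 0, 3)
    λ_9 → (1, 11, 1, 4, 0)
    λ_10 → (3, 3, 2, 0, 15)

Linkage partition of the 10 weights (4 classes, p=23):

[[1, 3, 6, 10], [2, 4, 8], [5, 9], [7]]


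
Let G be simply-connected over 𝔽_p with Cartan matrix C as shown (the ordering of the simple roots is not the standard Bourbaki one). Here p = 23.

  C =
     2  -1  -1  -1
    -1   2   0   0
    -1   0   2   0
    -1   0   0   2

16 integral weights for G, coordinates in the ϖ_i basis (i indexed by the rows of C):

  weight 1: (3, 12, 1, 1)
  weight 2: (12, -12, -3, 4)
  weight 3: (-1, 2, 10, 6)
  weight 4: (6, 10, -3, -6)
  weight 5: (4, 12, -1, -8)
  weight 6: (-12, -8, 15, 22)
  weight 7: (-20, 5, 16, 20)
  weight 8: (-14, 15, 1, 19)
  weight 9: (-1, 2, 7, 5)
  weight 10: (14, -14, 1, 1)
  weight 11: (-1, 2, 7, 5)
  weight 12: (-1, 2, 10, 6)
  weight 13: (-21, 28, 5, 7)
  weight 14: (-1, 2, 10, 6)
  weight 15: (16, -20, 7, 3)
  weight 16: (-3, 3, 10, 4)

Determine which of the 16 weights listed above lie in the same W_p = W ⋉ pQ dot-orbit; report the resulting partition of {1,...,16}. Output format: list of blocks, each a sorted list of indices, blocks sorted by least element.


Dynkin diagram of C (from the 6 off-diagonal −1 entries): D_4.

λ_j+ρ reflected into Ā_23 (⟨·,θ^∨⟩≤23); 4-tuples as given:

  λ_1 → (2, 13, 2, 2);  λ_2 → (0, 11, 2, 5);  λ_3 → (0, 3, 11, 7);  λ_4 → (0, 11, 2, 5);  λ_5 → (0, 11, 2, 5);  λ_6 → (0, 11, 2, 5);  λ_7 → (2, 13, 2, 2);  λ_8 → (0, 3, 11, 7);  λ_9 → (0, 3, 8, 6);  λ_10 → (2, 13, 2, 2);  λ_11 → (0, 3, 8, 6);  λ_12 → (0, 3, 11, 7);  λ_13 → (0, 3, 8, 6);  λ_14 → (0, 3, 11, 7);  λ_15 → (2, 13, 2, 2);  λ_16 → (2, 2, 9, 3)

Partition of {1..16} into 5 W_23-dot-orbits:

[[1, 7, 10, 15], [2, 4, 5, 6], [3, 8, 12, 14], [9, 11, 13], [16]]


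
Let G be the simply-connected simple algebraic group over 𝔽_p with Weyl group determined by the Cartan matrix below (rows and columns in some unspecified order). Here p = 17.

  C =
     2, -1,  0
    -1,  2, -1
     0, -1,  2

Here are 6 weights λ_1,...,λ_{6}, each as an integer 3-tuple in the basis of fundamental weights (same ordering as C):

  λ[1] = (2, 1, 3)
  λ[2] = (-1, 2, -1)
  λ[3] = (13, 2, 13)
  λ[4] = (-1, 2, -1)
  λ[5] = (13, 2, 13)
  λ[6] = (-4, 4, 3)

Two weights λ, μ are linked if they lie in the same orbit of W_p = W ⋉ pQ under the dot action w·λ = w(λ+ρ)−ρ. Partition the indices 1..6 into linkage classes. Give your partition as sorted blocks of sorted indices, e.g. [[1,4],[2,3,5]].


Type A_3, rank 3, |W|=24; reorder rows/cols to standard.

Alcove-folded reps (p=17, 6 weights, presented ϖ-order):

  [1] (3, 2, 4)
  [2] (0, 3, 0)
  [3] (0, 3, 0)
  [4] (0, 3, 0)
  [5] (0, 3, 0)
  [6] (3, 2, 4)

Grouping the 6 weights by Ā_17-representative: 2 linkage classes.

[[1, 6], [2, 3, 4, 5]]


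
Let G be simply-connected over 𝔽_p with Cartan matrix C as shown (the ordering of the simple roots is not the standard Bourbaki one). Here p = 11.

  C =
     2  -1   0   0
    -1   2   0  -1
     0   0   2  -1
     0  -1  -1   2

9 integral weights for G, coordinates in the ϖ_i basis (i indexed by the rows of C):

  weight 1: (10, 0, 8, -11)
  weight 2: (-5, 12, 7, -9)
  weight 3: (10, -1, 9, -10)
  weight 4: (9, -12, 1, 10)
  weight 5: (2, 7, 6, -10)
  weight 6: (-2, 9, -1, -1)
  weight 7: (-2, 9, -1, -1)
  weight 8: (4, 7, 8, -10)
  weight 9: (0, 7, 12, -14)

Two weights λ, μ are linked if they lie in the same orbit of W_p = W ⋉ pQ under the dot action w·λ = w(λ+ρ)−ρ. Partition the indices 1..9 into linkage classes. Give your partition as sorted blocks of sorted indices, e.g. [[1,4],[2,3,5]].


Root system A_4: the 4×4 matrix C matches after relabeling.

Each λ_j+ρ reduced to Ā_11; 4-tuples below use C's row order:

    1: (1, 9, 0, 0)
    2: (2, 1, 2, 6)
    3: (1, 9, 0, 0)
    4: (1, 9, 0, 0)
    5: (2, 1, 2, 6)
    6: (1, 9, 0, 0)
    7: (1, 9, 0, 0)
    8: (2, 1, 2, 6)
    9: (2, 1, 2, 6)

Grouping the 9 weights by Ā_11-representative: 2 linkage classes.

[[1, 3, 4, 6, 7], [2, 5, 8, 9]]


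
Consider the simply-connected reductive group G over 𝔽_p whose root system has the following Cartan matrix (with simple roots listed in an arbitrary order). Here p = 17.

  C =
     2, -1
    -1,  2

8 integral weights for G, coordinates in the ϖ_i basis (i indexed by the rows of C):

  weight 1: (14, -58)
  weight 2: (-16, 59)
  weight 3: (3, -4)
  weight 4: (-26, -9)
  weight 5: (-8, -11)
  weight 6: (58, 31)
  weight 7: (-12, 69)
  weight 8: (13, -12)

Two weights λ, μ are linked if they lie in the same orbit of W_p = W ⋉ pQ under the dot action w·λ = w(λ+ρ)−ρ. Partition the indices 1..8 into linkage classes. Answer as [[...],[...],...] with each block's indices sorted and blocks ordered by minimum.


Type A_2, rank 2, |W|=6; reorder rows/cols to standard.

Alcove-folded reps (p=17, 8 weights, presented ϖ-order):

    1: (9, 6)
    2: (9, 6)
    3: (1, 3)
    4: (8, 1)
    5: (10, 7)
    6: (9, 6)
    7: (9, 6)
    8: (3, 11)

Linkage partition of the 8 weights (5 classes, p=17):

[[1, 2, 6, 7], [3], [4], [5], [8]]


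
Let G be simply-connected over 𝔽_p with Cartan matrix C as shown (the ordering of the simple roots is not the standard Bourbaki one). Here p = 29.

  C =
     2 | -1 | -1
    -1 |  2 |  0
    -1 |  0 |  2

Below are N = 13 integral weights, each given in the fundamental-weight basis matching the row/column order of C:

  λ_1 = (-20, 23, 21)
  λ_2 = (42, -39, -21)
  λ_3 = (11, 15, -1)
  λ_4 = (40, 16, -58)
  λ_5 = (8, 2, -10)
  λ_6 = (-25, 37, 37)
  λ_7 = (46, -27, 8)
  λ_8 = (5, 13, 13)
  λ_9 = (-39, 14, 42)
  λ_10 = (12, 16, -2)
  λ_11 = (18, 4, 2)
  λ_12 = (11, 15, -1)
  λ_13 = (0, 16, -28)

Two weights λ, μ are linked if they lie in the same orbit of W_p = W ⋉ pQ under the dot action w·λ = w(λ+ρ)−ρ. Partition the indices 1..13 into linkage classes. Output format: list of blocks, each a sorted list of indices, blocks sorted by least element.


Type A_3, rank 3, |W|=24; reorder rows/cols to standard.

W_29-reps of the 13 weights in Ā_29 (same 3-coord order as C):

    λ_1+ρ ↦ (19, 5, 3)
    λ_2+ρ ↦ (6, 9, 9)
    λ_3+ρ ↦ (12, 16, 0)
    λ_4+ρ ↦ (12, 16, 0)
    λ_5+ρ ↦ (0, 3, 9)
    λ_6+ρ ↦ (6, 9, 9)
    λ_7+ρ ↦ (2, 1, 18)
    λ_8+ρ ↦ (6, 9, 9)
    λ_9+ρ ↦ (6, 9, 9)
    λ_10+ρ ↦ (12, 16, 0)
    λ_11+ρ ↦ (19, 5, 3)
    λ_12+ρ ↦ (12, 16, 0)
    λ_13+ρ ↦ (17, 9, 1)

These 13 weights hit 6 W_29-dot-orbits; sizes (2, 4, 4, 1, 1, 1):

[[1, 11], [2, 6, 8, 9], [3, 4, 10, 12], [5], [7], [13]]


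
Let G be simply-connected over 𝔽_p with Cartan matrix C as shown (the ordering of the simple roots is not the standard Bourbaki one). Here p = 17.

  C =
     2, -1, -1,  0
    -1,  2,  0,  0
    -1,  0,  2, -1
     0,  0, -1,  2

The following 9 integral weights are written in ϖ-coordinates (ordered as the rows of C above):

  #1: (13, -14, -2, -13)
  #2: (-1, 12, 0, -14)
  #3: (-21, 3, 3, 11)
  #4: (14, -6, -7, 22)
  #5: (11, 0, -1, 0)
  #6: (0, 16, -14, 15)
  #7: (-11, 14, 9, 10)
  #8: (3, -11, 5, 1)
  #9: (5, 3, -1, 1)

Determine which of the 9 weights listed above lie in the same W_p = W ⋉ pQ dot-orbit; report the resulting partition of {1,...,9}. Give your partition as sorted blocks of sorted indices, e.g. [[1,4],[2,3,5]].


Type A_4, rank 4, |W|=120; reorder rows/cols to standard.

λ_j+ρ reflected into Ā_17 (⟨·,θ^∨⟩≤17); 4-tuples as given:

  λ_1 → (12, 1, 0, 1);  λ_2 → (12, 1, 0, 1);  λ_3 → (12, 1, 0, 1);  λ_4 → (6, 4, 0, 2);  λ_5 → (12, 1, 0, 1);  λ_6 → (12, 1, 0, 1);  λ_7 → (6, 4, 0, 2);  λ_8 → (6, 4, 0, 2);  λ_9 → (6, 4, 0, 2)

2 distinct reps among the 9 weights ⇒ 2 W_17-linkage classes:

[[1, 2, 3, 5, 6], [4, 7, 8, 9]]


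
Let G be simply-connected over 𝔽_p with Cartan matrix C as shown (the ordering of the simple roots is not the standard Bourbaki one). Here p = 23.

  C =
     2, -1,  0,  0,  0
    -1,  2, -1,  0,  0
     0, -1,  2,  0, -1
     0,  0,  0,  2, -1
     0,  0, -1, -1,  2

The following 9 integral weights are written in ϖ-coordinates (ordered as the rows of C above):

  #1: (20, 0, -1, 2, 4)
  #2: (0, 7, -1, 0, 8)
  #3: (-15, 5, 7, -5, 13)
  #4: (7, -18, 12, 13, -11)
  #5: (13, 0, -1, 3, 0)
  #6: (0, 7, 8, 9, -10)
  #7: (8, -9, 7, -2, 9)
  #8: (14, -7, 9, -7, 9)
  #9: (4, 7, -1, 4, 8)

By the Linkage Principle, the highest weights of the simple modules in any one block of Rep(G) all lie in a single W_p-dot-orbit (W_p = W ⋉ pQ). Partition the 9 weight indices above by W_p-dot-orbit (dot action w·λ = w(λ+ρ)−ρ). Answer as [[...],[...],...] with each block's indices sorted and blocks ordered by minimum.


Type A_5, rank 5, |W|=720; reorder rows/cols to standard.

Alcove-folded reps (p=23, 9 weights, presented ϖ-order):

  λ_1+ρ ↦ (14, 1, 0, 4, 1)
  λ_2+ρ ↦ (1, 8, 0, 1, 9)
  λ_3+ρ ↦ (1, 8, 0, 1, 9)
  λ_4+ρ ↦ (3, 6, 4, 0, 4)
  λ_5+ρ ↦ (14, 1, 0, 4, 1)
  λ_6+ρ ↦ (1, 8, 0, 1, 9)
  λ_7+ρ ↦ (1, 8, 0, 1, 9)
  λ_8+ρ ↦ (3, 6, 4, 0, 4)
  λ_9+ρ ↦ (1, 8, 0, 1, 9)

Linkage partition of the 9 weights (3 classes, p=23):

[[1, 5], [2, 3, 6, 7, 9], [4, 8]]


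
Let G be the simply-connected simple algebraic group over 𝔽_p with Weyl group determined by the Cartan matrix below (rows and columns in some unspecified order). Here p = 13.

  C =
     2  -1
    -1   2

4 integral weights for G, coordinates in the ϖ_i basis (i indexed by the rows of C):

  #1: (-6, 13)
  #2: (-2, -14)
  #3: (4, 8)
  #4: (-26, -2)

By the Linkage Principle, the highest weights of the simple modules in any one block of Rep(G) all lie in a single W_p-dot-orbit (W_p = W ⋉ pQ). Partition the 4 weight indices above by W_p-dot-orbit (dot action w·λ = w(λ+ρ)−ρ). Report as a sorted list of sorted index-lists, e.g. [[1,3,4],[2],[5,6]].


Cartan matrix: type A_2 (|W|=6); un-permuting the 2 rows.

Alcove-folded reps (p=13, 4 weights, presented ϖ-order):

  1: (4, 8) · 2: (12, 0) · 3: (4, 8) · 4: (12, 0)

2 distinct reps among the 4 weights ⇒ 2 W_13-linkage classes:

[[1, 3], [2, 4]]


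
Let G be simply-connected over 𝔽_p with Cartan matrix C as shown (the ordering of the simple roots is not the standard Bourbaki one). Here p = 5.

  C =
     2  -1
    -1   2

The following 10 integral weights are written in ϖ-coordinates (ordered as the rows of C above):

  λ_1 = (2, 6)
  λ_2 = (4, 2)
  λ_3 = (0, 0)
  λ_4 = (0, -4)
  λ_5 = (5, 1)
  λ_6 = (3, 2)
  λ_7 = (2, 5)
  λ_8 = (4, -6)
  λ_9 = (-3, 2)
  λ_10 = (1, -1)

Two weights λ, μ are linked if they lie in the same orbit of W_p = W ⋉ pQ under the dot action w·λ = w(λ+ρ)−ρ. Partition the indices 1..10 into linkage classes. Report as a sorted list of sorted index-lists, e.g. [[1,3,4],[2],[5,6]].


A_2 Cartan matrix, 2 simple roots permuted; ρ=(1,1).

Folding the 10 weights λ_j+ρ into Ā_5 (reps in the given 2-coord order):

  λ_1+ρ ↦ (2, 0)
  λ_2+ρ ↦ (2, 0)
  λ_3+ρ ↦ (1, 1)
  λ_4+ρ ↦ (2, 1)
  λ_5+ρ ↦ (2, 1)
  λ_6+ρ ↦ (2, 1)
  λ_7+ρ ↦ (1, 1)
  λ_8+ρ ↦ (0, 5)
  λ_9+ρ ↦ (2, 1)
  λ_10+ρ ↦ (2, 0)

Linkage partition of the 10 weights (4 classes, p=5):

[[1, 2, 10], [3, 7], [4, 5, 6, 9], [8]]


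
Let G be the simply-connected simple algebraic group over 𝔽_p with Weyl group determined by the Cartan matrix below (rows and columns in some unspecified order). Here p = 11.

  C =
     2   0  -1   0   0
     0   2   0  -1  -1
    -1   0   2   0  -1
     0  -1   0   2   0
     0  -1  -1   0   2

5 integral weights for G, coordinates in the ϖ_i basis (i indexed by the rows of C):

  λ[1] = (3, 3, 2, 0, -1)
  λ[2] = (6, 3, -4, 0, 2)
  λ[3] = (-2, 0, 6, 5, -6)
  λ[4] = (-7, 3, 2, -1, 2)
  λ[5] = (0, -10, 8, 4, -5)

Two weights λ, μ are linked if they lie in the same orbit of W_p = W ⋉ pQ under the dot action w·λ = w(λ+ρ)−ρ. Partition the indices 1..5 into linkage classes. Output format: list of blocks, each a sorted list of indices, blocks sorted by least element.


Dynkin diagram of C (from the 8 off-diagonal −1 entries): A_5.

Ā_11 reps of the 5 weights (A_5, coords as presented):

    [1] (3, 4, 3, 0, 0)
    [2] (3, 4, 3, 0, 0)
    [3] (1, 4, 1, 2, 1)
    [4] (3, 4, 3, 0, 0)
    [5] (1, 4, 1, 2, 1)

Partition of {1..5} into 2 W_11-dot-orbits:

[[1, 2, 4], [3, 5]]


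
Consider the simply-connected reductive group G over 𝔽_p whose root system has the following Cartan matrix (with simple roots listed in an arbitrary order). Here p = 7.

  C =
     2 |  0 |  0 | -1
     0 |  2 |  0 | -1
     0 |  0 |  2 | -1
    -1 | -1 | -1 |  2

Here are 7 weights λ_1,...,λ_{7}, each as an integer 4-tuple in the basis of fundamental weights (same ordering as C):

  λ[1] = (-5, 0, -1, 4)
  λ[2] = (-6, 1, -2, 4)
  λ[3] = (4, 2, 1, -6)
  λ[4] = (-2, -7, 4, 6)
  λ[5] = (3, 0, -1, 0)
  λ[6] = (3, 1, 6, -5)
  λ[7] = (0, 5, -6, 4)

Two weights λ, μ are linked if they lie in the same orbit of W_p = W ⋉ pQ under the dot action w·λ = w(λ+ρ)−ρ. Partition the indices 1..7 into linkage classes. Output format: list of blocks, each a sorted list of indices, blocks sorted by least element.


D_4 Cartan matrix, 4 simple roots permuted; ρ=(1,1,1,1).

Alcove-folded reps (p=7, 7 weights, presented ϖ-order):

    [1] (4, 1, 0, 1)
    [2] (4, 1, 0, 1)
    [3] (0, 2, 3, 0)
    [4] (4, 1, 0, 1)
    [5] (4, 1, 0, 1)
    [6] (0, 2, 3, 0)
    [7] (4, 1, 0, 1)

2 distinct reps among the 7 weights ⇒ 2 W_7-linkage classes:

[[1, 2, 4, 5, 7], [3, 6]]
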